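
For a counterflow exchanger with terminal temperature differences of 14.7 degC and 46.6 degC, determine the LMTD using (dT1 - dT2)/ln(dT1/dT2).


LMTD = (dT1 - dT2) / ln(dT1/dT2)
= (14.7 - 46.6) / ln(14.7 / 46.6) = -31.9 / -1.15375 = 27.65

27.65 degC


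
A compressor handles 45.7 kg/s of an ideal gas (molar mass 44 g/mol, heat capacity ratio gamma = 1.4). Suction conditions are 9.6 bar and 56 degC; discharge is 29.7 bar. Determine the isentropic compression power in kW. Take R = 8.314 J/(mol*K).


Isentropic work: W = m*(gamma/(gamma-1))*(R*T1/MW)*((P2/P1)^((gamma-1)/gamma) - 1)
T1 = 56 + 273.15 = 329.15 K
Pressure ratio = 29.7 / 9.6 = 3.09375
Exponent = (1.4 - 1)/1.4 = 0.285714
(P2/P1)^exp - 1 = 3.09375^0.285714 - 1 = 0.380825
W = 45.7 * 1.4 / 0.4 * 8.314 * 329.15 / 44 * 0.380825 = 3788

3788 kW


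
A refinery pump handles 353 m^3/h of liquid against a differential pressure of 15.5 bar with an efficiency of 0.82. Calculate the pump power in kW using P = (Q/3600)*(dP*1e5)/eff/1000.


Q = 353 / 3600 = 0.0980556 m^3/s
P = 0.0980556 * (15.5 * 1e5) / 0.82 / 1000 = 185.3

185.3 kW


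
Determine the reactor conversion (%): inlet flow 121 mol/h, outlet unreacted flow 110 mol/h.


X = (F_in - F_out) / F_in * 100
Moles reacted = 121 - 110 = 11
X = 11 / 121 * 100
= 0.09091 * 100
= 9.091 %

9.091 %


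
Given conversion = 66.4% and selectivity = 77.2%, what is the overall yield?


Overall yield = conversion (%) * selectivity (%) / 100
Conversion = 66.4%, Selectivity = 77.2%
Y = 66.4 * 77.2 / 100
= 51.2608 %

51.2608 %


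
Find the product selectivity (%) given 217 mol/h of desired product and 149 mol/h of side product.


Selectivity = desired / (desired + undesired) * 100
Total products = 217 + 149 = 366 mol/h
S = 217 / 366 * 100
= 0.5929 * 100
= 59.29 %

59.29 %


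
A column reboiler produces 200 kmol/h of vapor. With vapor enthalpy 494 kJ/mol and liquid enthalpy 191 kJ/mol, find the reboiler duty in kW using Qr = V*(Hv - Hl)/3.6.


Qr = 200 * (494 - 191) / 3.6 = 200 * 303 / 3.6 = 16830

16830 kW


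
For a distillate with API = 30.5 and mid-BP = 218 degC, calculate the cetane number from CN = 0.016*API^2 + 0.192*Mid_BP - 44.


CN = 0.016 * 30.5^2 + 0.192 * 218 - 44
CN = 14.884 + 41.856 - 44 = 12.74

12.74


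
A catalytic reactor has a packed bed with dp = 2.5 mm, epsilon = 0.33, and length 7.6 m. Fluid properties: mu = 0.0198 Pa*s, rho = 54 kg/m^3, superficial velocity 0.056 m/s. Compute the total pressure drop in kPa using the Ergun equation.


dp = 2.5 mm = 0.0025 m
Viscous term = 150*0.0198*0.056*(1-0.33)^2 / (0.0025^2*0.33^3) = 332409
Inertial term = 1.75*54*0.056^2*(1-0.33) / (0.0025*0.33^3) = 2210.04
dP/L = 332409 + 2210.04 = 334619 Pa/m
dP = 334619 * 7.6 / 1000 = 2543 kPa

2543 kPa


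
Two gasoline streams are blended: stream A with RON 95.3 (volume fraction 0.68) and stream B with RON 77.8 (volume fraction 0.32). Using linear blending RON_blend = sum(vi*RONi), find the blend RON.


Linear blending: RON_blend = sum(vi * RONi)
Contribution 1: 0.68 * 95.3 = 64.804
Contribution 2: 0.32 * 77.8 = 24.896
RON_blend = 64.804 + 24.896 = 89.7

89.7


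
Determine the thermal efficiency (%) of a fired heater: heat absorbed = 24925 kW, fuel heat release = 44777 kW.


Furnace efficiency = Q_absorbed / Q_fuel * 100
= 24925 / 44777 * 100 = 55.66

55.66 %


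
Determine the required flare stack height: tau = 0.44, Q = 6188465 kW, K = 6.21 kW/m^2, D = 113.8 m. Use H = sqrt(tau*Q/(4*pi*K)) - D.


tau*Q/(4*pi*K) = 0.44 * 6188465 / (4 * pi * 6.21) = 34892.7
sqrt(34892.7) = 186.796
H = 186.796 - 113.8 = 73.00

73.00 m


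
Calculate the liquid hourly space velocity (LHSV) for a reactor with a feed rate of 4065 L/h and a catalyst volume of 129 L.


LHSV = volumetric feed rate / catalyst volume
= 4065 L/h / 129 L
= 31.51 h^-1

31.51 h^-1


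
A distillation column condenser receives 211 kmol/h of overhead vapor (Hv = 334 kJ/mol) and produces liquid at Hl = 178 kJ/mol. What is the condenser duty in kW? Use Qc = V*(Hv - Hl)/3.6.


Qc = 211 * (334 - 178) / 3.6 = 211 * 156 / 3.6 = 9143

9143 kW


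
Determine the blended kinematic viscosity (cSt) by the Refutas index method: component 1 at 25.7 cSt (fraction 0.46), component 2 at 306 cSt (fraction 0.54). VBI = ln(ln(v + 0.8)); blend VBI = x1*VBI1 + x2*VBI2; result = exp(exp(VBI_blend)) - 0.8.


Refutas method: VBN_i = 14.534*ln(ln(visc_i + 0.8)) + 10.975, blended linearly by mass fraction; since VBN is linear in VBI_i = ln(ln(visc_i + 0.8)) and the fractions sum to 1, blend VBI directly: visc = exp(exp(VBI_blend)) - 0.8
VBI_1 = ln(ln(25.7 + 0.8)) = 1.18697
VBI_2 = ln(ln(306 + 0.8)) = 1.74505
VBI_blend = 0.46 * 1.18697 + 0.54 * 1.74505 = 1.48833
visc_blend = exp(exp(1.48833)) - 0.8 = 83.11

83.11 cSt


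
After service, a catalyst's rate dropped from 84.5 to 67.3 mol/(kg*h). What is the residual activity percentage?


Activity (%) = (rate_used / rate_fresh) * 100
rate_used = 67.3, rate_fresh = 84.5
= (67.3 / 84.5) * 100
= 0.7964 * 100 = 79.64

79.64 %


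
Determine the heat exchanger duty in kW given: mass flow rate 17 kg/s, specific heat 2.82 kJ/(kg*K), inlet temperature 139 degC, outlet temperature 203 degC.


Q = m_dot * cp * delta_T
delta_T = 203 - 139 = 64 K
Q = 17 * 2.82 * 64
= 47.94 * 64
= 3068.16 kW

3068.16 kW


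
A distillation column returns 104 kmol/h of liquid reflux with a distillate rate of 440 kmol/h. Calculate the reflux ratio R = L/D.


Reflux ratio definition: R = L / D (liquid returned / distillate withdrawn)
L = 104 kmol/h, D = 440 kmol/h
R = 104 / 440 = 0.2364

0.2364


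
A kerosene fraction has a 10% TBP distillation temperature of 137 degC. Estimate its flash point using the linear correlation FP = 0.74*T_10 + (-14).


FP = 0.74 * 137 + (-14) = 87.38

87.38 degC


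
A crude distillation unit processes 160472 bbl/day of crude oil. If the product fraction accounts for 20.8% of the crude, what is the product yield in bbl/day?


Crude throughput = 160472 bbl/day
Fraction yield = 20.8%
yield = throughput * fraction / 100
yield = 160472 * 20.8 / 100 = 33378.176

33378.176 bbl/day


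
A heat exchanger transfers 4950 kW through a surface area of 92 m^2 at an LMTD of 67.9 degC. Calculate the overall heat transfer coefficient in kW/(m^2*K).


From Q = U*A*LMTD, U = Q / (A * LMTD)
U = 4950 / (92 * 67.9) = 4950 / 6246.8 = 0.7924

0.7924 kW/(m^2*K)


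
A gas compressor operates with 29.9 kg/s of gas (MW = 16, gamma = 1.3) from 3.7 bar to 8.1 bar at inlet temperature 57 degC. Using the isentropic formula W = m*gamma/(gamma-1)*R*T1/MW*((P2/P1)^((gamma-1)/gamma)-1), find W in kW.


Isentropic work: W = m*(gamma/(gamma-1))*(R*T1/MW)*((P2/P1)^((gamma-1)/gamma) - 1)
T1 = 57 + 273.15 = 330.15 K
Pressure ratio = 8.1 / 3.7 = 2.18919
Exponent = (1.3 - 1)/1.3 = 0.230769
(P2/P1)^exp - 1 = 2.18919^0.230769 - 1 = 0.198193
W = 29.9 * 1.3 / 0.3 * 8.314 * 330.15 / 16 * 0.198193 = 4405

4405 kW


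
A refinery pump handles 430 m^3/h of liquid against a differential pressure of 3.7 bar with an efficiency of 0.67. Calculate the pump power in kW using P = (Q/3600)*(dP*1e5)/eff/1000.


Q = 430 / 3600 = 0.119444 m^3/s
P = 0.119444 * (3.7 * 1e5) / 0.67 / 1000 = 65.96

65.96 kW


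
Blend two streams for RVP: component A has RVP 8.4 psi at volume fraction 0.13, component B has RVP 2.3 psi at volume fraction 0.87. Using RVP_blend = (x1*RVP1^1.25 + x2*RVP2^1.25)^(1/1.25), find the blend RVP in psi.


Chevron index: RVP_blend = (sum xi*RVPi^1.25)^(1/1.25)
RVP^1.25 terms: 0.13 * 8.4^1.25 + 0.87 * 2.3^1.25 = 4.32327
RVP_blend = 4.32327^(1/1.25) = 3.226

3.226 psi


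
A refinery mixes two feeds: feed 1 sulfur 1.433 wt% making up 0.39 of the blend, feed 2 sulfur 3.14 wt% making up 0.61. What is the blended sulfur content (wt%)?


Linear sulfur blending: S_blend = x1*S1 + x2*S2
Contribution 1: 0.39 * 1.433 = 0.55887 wt%
Contribution 2: 0.61 * 3.14 = 1.9154 wt%
S_blend = 0.55887 + 1.9154 = 2.47427

2.47427 wt%


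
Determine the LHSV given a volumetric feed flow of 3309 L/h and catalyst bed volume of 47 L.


LHSV = volumetric feed rate / catalyst volume
= 3309 L/h / 47 L
= 70.40 h^-1

70.40 h^-1


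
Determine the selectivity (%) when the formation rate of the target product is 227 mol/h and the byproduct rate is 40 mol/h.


Selectivity = desired / (desired + undesired) * 100
Total products = 227 + 40 = 267 mol/h
S = 227 / 267 * 100
= 0.8502 * 100
= 85.02 %

85.02 %


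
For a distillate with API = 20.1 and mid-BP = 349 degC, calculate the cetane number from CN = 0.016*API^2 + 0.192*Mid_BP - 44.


CN = 0.016 * 20.1^2 + 0.192 * 349 - 44
CN = 6.46416 + 67.008 - 44 = 29.47216

29.47216


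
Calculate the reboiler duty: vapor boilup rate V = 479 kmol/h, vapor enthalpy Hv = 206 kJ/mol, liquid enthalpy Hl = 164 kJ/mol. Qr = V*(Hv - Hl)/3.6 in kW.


Qr = 479 * (206 - 164) / 3.6 = 479 * 42 / 3.6 = 5588

5588 kW


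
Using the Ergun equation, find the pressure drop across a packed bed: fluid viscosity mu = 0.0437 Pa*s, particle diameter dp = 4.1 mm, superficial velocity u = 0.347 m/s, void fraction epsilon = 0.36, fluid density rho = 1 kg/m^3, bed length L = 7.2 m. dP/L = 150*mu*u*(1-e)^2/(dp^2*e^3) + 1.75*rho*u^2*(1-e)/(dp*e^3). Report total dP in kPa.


dp = 4.1 mm = 0.0041 m
Viscous term = 150*0.0437*0.347*(1-0.36)^2 / (0.0041^2*0.36^3) = 1187920
Inertial term = 1.75*1*0.347^2*(1-0.36) / (0.0041*0.36^3) = 704.994
dP/L = 1187920 + 704.994 = 1188620 Pa/m
dP = 1188620 * 7.2 / 1000 = 8558 kPa

8558 kPa


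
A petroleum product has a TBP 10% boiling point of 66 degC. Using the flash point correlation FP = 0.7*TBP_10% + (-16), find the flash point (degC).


FP = 0.7 * 66 + (-16) = 30.2

30.2 degC


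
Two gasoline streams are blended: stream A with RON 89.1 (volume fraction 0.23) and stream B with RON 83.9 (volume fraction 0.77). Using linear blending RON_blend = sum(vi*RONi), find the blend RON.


Linear blending: RON_blend = sum(vi * RONi)
Contribution 1: 0.23 * 89.1 = 20.493
Contribution 2: 0.77 * 83.9 = 64.603
RON_blend = 20.493 + 64.603 = 85.096

85.096


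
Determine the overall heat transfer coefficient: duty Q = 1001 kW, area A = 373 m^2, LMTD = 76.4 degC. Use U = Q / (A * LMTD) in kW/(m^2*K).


From Q = U*A*LMTD, U = Q / (A * LMTD)
U = 1001 / (373 * 76.4) = 1001 / 28497.2 = 0.03513

0.03513 kW/(m^2*K)


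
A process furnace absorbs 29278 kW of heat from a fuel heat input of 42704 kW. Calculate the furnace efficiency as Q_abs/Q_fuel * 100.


Furnace efficiency = Q_absorbed / Q_fuel * 100
= 29278 / 42704 * 100 = 68.56

68.56 %


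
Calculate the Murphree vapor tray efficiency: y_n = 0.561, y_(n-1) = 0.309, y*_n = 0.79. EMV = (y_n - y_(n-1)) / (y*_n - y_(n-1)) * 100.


Murphree vapor efficiency: EMV = (y_n - y_(n-1)) / (y*_n - y_(n-1)) * 100
EMV = (0.561 - 0.309) / (0.79 - 0.309) * 100 = 0.252 / 0.481 * 100 = 52.39

52.39 %


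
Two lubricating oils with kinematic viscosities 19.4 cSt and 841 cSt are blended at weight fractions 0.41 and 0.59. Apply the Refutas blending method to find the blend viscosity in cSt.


Refutas method: VBN_i = 14.534*ln(ln(visc_i + 0.8)) + 10.975, blended linearly by mass fraction; since VBN is linear in VBI_i = ln(ln(visc_i + 0.8)) and the fractions sum to 1, blend VBI directly: visc = exp(exp(VBI_blend)) - 0.8
VBI_1 = ln(ln(19.4 + 0.8)) = 1.1005
VBI_2 = ln(ln(841 + 0.8)) = 1.9074
VBI_blend = 0.41 * 1.1005 + 0.59 * 1.9074 = 1.57657
visc_blend = exp(exp(1.57657)) - 0.8 = 125.5

125.5 cSt


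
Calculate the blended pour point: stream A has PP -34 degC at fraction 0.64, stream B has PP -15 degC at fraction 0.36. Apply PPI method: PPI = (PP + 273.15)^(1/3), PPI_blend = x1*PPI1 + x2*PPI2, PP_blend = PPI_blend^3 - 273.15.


PPI_1 = (-34 + 273.15)^(1/3) = 6.20712
PPI_2 = (-15 + 273.15)^(1/3) = 6.36733
PPI_blend = 0.64 * 6.20712 + 0.36 * 6.36733 = 6.264796
PP_blend = 6.264796^3 - 273.15 = 245.8786 - 273.15 = -27.27

-27.27 degC


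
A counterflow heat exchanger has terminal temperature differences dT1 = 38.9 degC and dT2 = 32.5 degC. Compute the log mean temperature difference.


LMTD = (dT1 - dT2) / ln(dT1/dT2)
= (38.9 - 32.5) / ln(38.9 / 32.5) = 6.4 / 0.179754 = 35.60

35.60 degC


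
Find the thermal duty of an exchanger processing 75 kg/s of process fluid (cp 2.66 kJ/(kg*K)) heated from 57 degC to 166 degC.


Q = m_dot * cp * delta_T
delta_T = 166 - 57 = 109 K
Q = 75 * 2.66 * 109
= 199.5 * 109
= 21745.5 kW

21745.5 kW


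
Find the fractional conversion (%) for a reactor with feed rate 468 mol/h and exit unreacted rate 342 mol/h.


X = (F_in - F_out) / F_in * 100
Moles reacted = 468 - 342 = 126
X = 126 / 468 * 100
= 0.2692 * 100
= 26.92 %

26.92 %


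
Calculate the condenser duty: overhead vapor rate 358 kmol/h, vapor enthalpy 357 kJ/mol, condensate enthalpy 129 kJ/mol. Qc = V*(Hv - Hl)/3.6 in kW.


Qc = 358 * (357 - 129) / 3.6 = 358 * 228 / 3.6 = 22670

22670 kW


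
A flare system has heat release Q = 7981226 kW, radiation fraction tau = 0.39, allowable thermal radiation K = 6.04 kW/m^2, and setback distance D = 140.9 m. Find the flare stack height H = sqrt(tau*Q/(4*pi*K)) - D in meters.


tau*Q/(4*pi*K) = 0.39 * 7981226 / (4 * pi * 6.04) = 41009.8
sqrt(41009.8) = 202.509
H = 202.509 - 140.9 = 61.61

61.61 m


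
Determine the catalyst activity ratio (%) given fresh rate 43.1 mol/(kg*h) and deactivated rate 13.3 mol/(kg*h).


Activity (%) = (rate_used / rate_fresh) * 100
rate_used = 13.3, rate_fresh = 43.1
= (13.3 / 43.1) * 100
= 0.3086 * 100 = 30.86

30.86 %


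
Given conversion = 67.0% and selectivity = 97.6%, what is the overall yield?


Overall yield = conversion (%) * selectivity (%) / 100
Conversion = 67.0%, Selectivity = 97.6%
Y = 67.0 * 97.6 / 100
= 65.392 %

65.392 %


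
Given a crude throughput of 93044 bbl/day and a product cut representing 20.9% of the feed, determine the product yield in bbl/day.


Crude throughput = 93044 bbl/day
Fraction yield = 20.9%
yield = throughput * fraction / 100
yield = 93044 * 20.9 / 100 = 19446.196

19446.196 bbl/day


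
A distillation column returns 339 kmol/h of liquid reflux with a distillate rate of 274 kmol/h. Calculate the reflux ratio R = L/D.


Reflux ratio definition: R = L / D (liquid returned / distillate withdrawn)
L = 339 kmol/h, D = 274 kmol/h
R = 339 / 274 = 1.237

1.237


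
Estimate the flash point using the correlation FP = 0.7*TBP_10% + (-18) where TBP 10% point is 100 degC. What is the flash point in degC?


FP = 0.7 * 100 + (-18) = 52

52 degC


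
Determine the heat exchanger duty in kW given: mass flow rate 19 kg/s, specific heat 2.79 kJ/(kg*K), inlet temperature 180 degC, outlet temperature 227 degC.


Q = m_dot * cp * delta_T
delta_T = 227 - 180 = 47 K
Q = 19 * 2.79 * 47
= 53.01 * 47
= 2491.47 kW

2491.47 kW


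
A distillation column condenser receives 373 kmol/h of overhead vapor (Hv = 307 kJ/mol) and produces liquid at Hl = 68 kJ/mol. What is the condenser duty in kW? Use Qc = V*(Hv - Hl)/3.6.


Qc = 373 * (307 - 68) / 3.6 = 373 * 239 / 3.6 = 24760

24760 kW


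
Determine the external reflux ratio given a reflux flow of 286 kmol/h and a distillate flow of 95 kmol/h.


Reflux ratio definition: R = L / D (liquid returned / distillate withdrawn)
L = 286 kmol/h, D = 95 kmol/h
R = 286 / 95 = 3.011

3.011


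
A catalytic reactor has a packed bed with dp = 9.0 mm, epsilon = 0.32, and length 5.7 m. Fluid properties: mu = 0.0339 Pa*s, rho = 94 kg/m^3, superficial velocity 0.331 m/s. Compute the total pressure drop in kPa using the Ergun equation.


dp = 9.0 mm = 0.009 m
Viscous term = 150*0.0339*0.331*(1-0.32)^2 / (0.009^2*0.32^3) = 293226
Inertial term = 1.75*94*0.331^2*(1-0.32) / (0.009*0.32^3) = 41556.4
dP/L = 293226 + 41556.4 = 334782 Pa/m
dP = 334782 * 5.7 / 1000 = 1908 kPa

1908 kPa


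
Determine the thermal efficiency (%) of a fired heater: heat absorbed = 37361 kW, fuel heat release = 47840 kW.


Furnace efficiency = Q_absorbed / Q_fuel * 100
= 37361 / 47840 * 100 = 78.10

78.10 %


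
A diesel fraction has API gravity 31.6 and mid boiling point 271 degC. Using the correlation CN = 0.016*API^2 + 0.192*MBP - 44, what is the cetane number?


CN = 0.016 * 31.6^2 + 0.192 * 271 - 44
CN = 15.97696 + 52.032 - 44 = 24.00896

24.00896


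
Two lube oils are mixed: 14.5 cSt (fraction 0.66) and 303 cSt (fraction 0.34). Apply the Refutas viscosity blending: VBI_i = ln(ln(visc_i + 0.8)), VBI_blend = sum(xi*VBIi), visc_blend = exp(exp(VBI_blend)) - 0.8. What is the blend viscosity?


Refutas method: VBN_i = 14.534*ln(ln(visc_i + 0.8)) + 10.975, blended linearly by mass fraction; since VBN is linear in VBI_i = ln(ln(visc_i + 0.8)) and the fractions sum to 1, blend VBI directly: visc = exp(exp(VBI_blend)) - 0.8
VBI_1 = ln(ln(14.5 + 0.8)) = 1.00351
VBI_2 = ln(ln(303 + 0.8)) = 1.74333
VBI_blend = 0.66 * 1.00351 + 0.34 * 1.74333 = 1.25505
visc_blend = exp(exp(1.25505)) - 0.8 = 32.58

32.58 cSt


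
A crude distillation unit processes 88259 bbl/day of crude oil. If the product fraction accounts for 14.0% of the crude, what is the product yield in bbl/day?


Crude throughput = 88259 bbl/day
Fraction yield = 14.0%
yield = throughput * fraction / 100
yield = 88259 * 14.0 / 100 = 12356.26

12356.26 bbl/day


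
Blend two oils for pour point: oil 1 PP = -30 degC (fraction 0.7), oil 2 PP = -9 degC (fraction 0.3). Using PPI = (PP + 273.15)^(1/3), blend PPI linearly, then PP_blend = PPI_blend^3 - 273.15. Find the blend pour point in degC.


PPI_1 = (-30 + 273.15)^(1/3) = 6.241535
PPI_2 = (-9 + 273.15)^(1/3) = 6.416283
PPI_blend = 0.7 * 6.241535 + 0.3 * 6.416283 = 6.293959
PP_blend = 6.293959^3 - 273.15 = 249.3284 - 273.15 = -23.82

-23.82 degC


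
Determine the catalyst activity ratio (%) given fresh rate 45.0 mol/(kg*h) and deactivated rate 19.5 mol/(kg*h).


Activity (%) = (rate_used / rate_fresh) * 100
rate_used = 19.5, rate_fresh = 45.0
= (19.5 / 45.0) * 100
= 0.4333 * 100 = 43.33

43.33 %


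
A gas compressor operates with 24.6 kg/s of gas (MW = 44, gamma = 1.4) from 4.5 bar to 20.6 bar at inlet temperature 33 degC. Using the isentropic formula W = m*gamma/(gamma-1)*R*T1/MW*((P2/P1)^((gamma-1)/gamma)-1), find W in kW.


Isentropic work: W = m*(gamma/(gamma-1))*(R*T1/MW)*((P2/P1)^((gamma-1)/gamma) - 1)
T1 = 33 + 273.15 = 306.15 K
Pressure ratio = 20.6 / 4.5 = 4.57778
Exponent = (1.4 - 1)/1.4 = 0.285714
(P2/P1)^exp - 1 = 4.57778^0.285714 - 1 = 0.544395
W = 24.6 * 1.4 / 0.4 * 8.314 * 306.15 / 44 * 0.544395 = 2711

2711 kW


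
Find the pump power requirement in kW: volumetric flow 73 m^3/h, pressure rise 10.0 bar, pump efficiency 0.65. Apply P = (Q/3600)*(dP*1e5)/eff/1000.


Q = 73 / 3600 = 0.0202778 m^3/s
P = 0.0202778 * (10.0 * 1e5) / 0.65 / 1000 = 31.20

31.20 kW


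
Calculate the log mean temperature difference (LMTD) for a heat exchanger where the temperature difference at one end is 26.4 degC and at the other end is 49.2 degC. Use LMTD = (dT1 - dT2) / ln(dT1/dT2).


LMTD = (dT1 - dT2) / ln(dT1/dT2)
= (26.4 - 49.2) / ln(26.4 / 49.2) = -22.8 / -0.62253 = 36.62

36.62 degC


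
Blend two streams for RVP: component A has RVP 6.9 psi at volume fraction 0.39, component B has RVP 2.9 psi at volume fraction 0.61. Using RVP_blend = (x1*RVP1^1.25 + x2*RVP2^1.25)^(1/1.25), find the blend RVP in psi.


Chevron index: RVP_blend = (sum xi*RVPi^1.25)^(1/1.25)
RVP^1.25 terms: 0.39 * 6.9^1.25 + 0.61 * 2.9^1.25 = 6.66989
RVP_blend = 6.66989^(1/1.25) = 4.563

4.563 psi


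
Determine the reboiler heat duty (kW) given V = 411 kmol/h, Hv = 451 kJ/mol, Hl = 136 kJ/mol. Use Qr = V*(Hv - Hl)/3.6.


Qr = 411 * (451 - 136) / 3.6 = 411 * 315 / 3.6 = 35960

35960 kW


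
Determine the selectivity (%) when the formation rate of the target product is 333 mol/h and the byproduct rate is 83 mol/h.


Selectivity = desired / (desired + undesired) * 100
Total products = 333 + 83 = 416 mol/h
S = 333 / 416 * 100
= 0.8005 * 100
= 80.05 %

80.05 %


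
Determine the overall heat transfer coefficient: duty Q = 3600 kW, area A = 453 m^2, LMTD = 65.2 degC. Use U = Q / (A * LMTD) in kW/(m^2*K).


From Q = U*A*LMTD, U = Q / (A * LMTD)
U = 3600 / (453 * 65.2) = 3600 / 29535.6 = 0.1219

0.1219 kW/(m^2*K)


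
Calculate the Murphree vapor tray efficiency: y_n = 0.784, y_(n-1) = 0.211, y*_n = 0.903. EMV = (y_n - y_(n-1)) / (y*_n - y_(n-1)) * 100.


Murphree vapor efficiency: EMV = (y_n - y_(n-1)) / (y*_n - y_(n-1)) * 100
EMV = (0.784 - 0.211) / (0.903 - 0.211) * 100 = 0.573 / 0.692 * 100 = 82.80

82.80 %


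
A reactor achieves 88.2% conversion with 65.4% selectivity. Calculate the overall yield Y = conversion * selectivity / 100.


Overall yield = conversion (%) * selectivity (%) / 100
Conversion = 88.2%, Selectivity = 65.4%
Y = 88.2 * 65.4 / 100
= 57.6828 %

57.6828 %


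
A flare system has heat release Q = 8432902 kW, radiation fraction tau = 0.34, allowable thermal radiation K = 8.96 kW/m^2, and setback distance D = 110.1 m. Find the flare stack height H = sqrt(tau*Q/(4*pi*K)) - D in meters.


tau*Q/(4*pi*K) = 0.34 * 8432902 / (4 * pi * 8.96) = 25464.7
sqrt(25464.7) = 159.577
H = 159.577 - 110.1 = 49.48

49.48 m


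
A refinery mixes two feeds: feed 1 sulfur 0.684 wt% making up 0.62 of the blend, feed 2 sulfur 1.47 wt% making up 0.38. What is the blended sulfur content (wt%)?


Linear sulfur blending: S_blend = x1*S1 + x2*S2
Contribution 1: 0.62 * 0.684 = 0.42408 wt%
Contribution 2: 0.38 * 1.47 = 0.5586 wt%
S_blend = 0.42408 + 0.5586 = 0.98268

0.98268 wt%


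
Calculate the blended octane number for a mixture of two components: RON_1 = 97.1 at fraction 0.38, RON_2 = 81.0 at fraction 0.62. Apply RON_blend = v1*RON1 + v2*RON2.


Linear blending: RON_blend = sum(vi * RONi)
Contribution 1: 0.38 * 97.1 = 36.898
Contribution 2: 0.62 * 81.0 = 50.22
RON_blend = 36.898 + 50.22 = 87.118

87.118


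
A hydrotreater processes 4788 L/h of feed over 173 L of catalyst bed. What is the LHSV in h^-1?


LHSV = volumetric feed rate / catalyst volume
= 4788 L/h / 173 L
= 27.68 h^-1

27.68 h^-1


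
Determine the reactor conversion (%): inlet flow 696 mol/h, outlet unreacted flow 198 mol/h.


X = (F_in - F_out) / F_in * 100
Moles reacted = 696 - 198 = 498
X = 498 / 696 * 100
= 0.7155 * 100
= 71.55 %

71.55 %


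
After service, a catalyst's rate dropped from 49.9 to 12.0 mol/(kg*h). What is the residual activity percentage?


Activity (%) = (rate_used / rate_fresh) * 100
rate_used = 12.0, rate_fresh = 49.9
= (12.0 / 49.9) * 100
= 0.2405 * 100 = 24.05

24.05 %


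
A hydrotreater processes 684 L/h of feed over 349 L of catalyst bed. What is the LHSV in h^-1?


LHSV = volumetric feed rate / catalyst volume
= 684 L/h / 349 L
= 1.960 h^-1

1.960 h^-1


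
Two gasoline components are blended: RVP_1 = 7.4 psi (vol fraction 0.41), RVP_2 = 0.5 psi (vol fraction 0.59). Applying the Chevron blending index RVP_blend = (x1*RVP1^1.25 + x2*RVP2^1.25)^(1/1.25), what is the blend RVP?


Chevron index: RVP_blend = (sum xi*RVPi^1.25)^(1/1.25)
RVP^1.25 terms: 0.41 * 7.4^1.25 + 0.59 * 0.5^1.25 = 5.25214
RVP_blend = 5.25214^(1/1.25) = 3.769

3.769 psi


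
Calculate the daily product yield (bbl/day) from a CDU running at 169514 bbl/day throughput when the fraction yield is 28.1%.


Crude throughput = 169514 bbl/day
Fraction yield = 28.1%
yield = throughput * fraction / 100
yield = 169514 * 28.1 / 100 = 47633.434

47633.434 bbl/day


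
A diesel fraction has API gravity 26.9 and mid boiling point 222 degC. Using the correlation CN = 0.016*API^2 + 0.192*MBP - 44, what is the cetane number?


CN = 0.016 * 26.9^2 + 0.192 * 222 - 44
CN = 11.57776 + 42.624 - 44 = 10.20176

10.20176


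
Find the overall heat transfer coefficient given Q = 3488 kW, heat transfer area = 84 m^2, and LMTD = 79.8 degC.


From Q = U*A*LMTD, U = Q / (A * LMTD)
U = 3488 / (84 * 79.8) = 3488 / 6703.2 = 0.5203

0.5203 kW/(m^2*K)


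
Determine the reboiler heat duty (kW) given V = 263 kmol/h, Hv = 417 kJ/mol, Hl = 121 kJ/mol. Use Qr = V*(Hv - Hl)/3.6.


Qr = 263 * (417 - 121) / 3.6 = 263 * 296 / 3.6 = 21620

21620 kW


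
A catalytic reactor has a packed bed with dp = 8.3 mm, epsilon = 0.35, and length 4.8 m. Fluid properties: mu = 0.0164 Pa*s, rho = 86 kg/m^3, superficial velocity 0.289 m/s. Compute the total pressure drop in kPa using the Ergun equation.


dp = 8.3 mm = 0.0083 m
Viscous term = 150*0.0164*0.289*(1-0.35)^2 / (0.0083^2*0.35^3) = 101695
Inertial term = 1.75*86*0.289^2*(1-0.35) / (0.0083*0.35^3) = 22959.5
dP/L = 101695 + 22959.5 = 124654 Pa/m
dP = 124654 * 4.8 / 1000 = 598.3 kPa

598.3 kPa


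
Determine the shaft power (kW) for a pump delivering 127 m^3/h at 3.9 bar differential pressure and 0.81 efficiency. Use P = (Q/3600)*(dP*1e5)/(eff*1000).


Q = 127 / 3600 = 0.0352778 m^3/s
P = 0.0352778 * (3.9 * 1e5) / 0.81 / 1000 = 16.99

16.99 kW


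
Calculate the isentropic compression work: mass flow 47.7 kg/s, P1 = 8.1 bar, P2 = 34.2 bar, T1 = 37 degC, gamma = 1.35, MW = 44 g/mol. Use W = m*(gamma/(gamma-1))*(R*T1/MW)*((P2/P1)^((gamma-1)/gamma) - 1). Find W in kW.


Isentropic work: W = m*(gamma/(gamma-1))*(R*T1/MW)*((P2/P1)^((gamma-1)/gamma) - 1)
T1 = 37 + 273.15 = 310.15 K
Pressure ratio = 34.2 / 8.1 = 4.22222
Exponent = (1.35 - 1)/1.35 = 0.259259
(P2/P1)^exp - 1 = 4.22222^0.259259 - 1 = 0.452704
W = 47.7 * 1.35 / 0.35 * 8.314 * 310.15 / 44 * 0.452704 = 4881

4881 kW


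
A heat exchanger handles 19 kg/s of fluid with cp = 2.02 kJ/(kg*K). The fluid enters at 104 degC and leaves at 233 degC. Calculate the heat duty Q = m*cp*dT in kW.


Q = m_dot * cp * delta_T
delta_T = 233 - 104 = 129 K
Q = 19 * 2.02 * 129
= 38.38 * 129
= 4951.02 kW

4951.02 kW


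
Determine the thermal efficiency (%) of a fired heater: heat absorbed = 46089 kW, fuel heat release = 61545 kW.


Furnace efficiency = Q_absorbed / Q_fuel * 100
= 46089 / 61545 * 100 = 74.89

74.89 %


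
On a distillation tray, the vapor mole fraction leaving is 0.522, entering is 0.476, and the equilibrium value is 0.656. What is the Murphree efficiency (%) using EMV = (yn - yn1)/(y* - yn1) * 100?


Murphree vapor efficiency: EMV = (y_n - y_(n-1)) / (y*_n - y_(n-1)) * 100
EMV = (0.522 - 0.476) / (0.656 - 0.476) * 100 = 0.046 / 0.18 * 100 = 25.56

25.56 %


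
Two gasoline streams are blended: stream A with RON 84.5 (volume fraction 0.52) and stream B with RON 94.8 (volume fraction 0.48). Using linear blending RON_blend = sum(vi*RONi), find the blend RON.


Linear blending: RON_blend = sum(vi * RONi)
Contribution 1: 0.52 * 84.5 = 43.94
Contribution 2: 0.48 * 94.8 = 45.504
RON_blend = 43.94 + 45.504 = 89.444

89.444


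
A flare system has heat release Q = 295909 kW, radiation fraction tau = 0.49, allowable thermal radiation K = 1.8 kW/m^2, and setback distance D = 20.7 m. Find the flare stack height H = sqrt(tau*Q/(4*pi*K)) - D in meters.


tau*Q/(4*pi*K) = 0.49 * 295909 / (4 * pi * 1.8) = 6410.2
sqrt(6410.2) = 80.0637
H = 80.0637 - 20.7 = 59.36

59.36 m


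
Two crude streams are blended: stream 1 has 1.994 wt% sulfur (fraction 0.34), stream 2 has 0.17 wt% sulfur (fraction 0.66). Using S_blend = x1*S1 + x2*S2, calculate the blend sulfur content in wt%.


Linear sulfur blending: S_blend = x1*S1 + x2*S2
Contribution 1: 0.34 * 1.994 = 0.67796 wt%
Contribution 2: 0.66 * 0.17 = 0.1122 wt%
S_blend = 0.67796 + 0.1122 = 0.79016

0.79016 wt%


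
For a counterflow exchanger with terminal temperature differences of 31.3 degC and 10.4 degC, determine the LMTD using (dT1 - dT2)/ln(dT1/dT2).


LMTD = (dT1 - dT2) / ln(dT1/dT2)
= (31.3 - 10.4) / ln(31.3 / 10.4) = 20.9 / 1.10181 = 18.97

18.97 degC


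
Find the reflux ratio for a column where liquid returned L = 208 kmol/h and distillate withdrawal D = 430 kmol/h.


Reflux ratio definition: R = L / D (liquid returned / distillate withdrawn)
L = 208 kmol/h, D = 430 kmol/h
R = 208 / 430 = 0.4837

0.4837


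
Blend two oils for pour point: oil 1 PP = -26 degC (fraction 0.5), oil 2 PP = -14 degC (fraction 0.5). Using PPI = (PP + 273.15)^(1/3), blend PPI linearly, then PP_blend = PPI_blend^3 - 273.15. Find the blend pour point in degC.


PPI_1 = (-26 + 273.15)^(1/3) = 6.275575
PPI_2 = (-14 + 273.15)^(1/3) = 6.375541
PPI_blend = 0.5 * 6.275575 + 0.5 * 6.375541 = 6.325558
PP_blend = 6.325558^3 - 273.15 = 253.1026 - 273.15 = -20.05

-20.05 degC


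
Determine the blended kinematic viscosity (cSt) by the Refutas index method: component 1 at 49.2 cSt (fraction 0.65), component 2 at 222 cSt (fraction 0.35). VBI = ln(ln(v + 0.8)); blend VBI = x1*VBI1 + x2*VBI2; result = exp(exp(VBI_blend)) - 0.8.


Refutas method: VBN_i = 14.534*ln(ln(visc_i + 0.8)) + 10.975, blended linearly by mass fraction; since VBN is linear in VBI_i = ln(ln(visc_i + 0.8)) and the fractions sum to 1, blend VBI directly: visc = exp(exp(VBI_blend)) - 0.8
VBI_1 = ln(ln(49.2 + 0.8)) = 1.36405
VBI_2 = ln(ln(222 + 0.8)) = 1.68756
VBI_blend = 0.65 * 1.36405 + 0.35 * 1.68756 = 1.47728
visc_blend = exp(exp(1.47728)) - 0.8 = 79.12

79.12 cSt


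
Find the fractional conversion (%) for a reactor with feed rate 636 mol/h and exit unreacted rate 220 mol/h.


X = (F_in - F_out) / F_in * 100
Moles reacted = 636 - 220 = 416
X = 416 / 636 * 100
= 0.6541 * 100
= 65.41 %

65.41 %


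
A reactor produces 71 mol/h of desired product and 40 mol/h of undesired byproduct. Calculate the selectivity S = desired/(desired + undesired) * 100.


Selectivity = desired / (desired + undesired) * 100
Total products = 71 + 40 = 111 mol/h
S = 71 / 111 * 100
= 0.6396 * 100
= 63.96 %

63.96 %


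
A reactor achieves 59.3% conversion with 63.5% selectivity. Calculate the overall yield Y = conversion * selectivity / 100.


Overall yield = conversion (%) * selectivity (%) / 100
Conversion = 59.3%, Selectivity = 63.5%
Y = 59.3 * 63.5 / 100
= 37.6555 %

37.6555 %


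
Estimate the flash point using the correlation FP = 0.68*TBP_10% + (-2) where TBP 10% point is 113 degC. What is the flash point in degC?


FP = 0.68 * 113 + (-2) = 74.84

74.84 degC


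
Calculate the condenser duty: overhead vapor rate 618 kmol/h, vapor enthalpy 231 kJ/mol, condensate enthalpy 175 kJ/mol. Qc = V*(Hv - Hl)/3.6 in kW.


Qc = 618 * (231 - 175) / 3.6 = 618 * 56 / 3.6 = 9613

9613 kW


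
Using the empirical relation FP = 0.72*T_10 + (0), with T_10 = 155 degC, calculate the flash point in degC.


FP = 0.72 * 155 + (0) = 111.6

111.6 degC


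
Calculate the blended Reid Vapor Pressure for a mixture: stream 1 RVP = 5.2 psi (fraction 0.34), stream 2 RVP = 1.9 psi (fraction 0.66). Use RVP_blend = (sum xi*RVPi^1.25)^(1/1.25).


Chevron index: RVP_blend = (sum xi*RVPi^1.25)^(1/1.25)
RVP^1.25 terms: 0.34 * 5.2^1.25 + 0.66 * 1.9^1.25 = 4.14209
RVP_blend = 4.14209^(1/1.25) = 3.117

3.117 psi


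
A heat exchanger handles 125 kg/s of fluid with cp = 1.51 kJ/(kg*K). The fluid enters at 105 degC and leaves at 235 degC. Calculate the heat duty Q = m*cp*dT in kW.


Q = m_dot * cp * delta_T
delta_T = 235 - 105 = 130 K
Q = 125 * 1.51 * 130
= 188.75 * 130
= 24537.5 kW

24537.5 kW


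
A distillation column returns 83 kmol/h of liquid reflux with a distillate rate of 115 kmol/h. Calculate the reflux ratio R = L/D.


Reflux ratio definition: R = L / D (liquid returned / distillate withdrawn)
L = 83 kmol/h, D = 115 kmol/h
R = 83 / 115 = 0.7217

0.7217


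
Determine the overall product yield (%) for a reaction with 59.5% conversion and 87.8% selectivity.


Overall yield = conversion (%) * selectivity (%) / 100
Conversion = 59.5%, Selectivity = 87.8%
Y = 59.5 * 87.8 / 100
= 52.241 %

52.241 %


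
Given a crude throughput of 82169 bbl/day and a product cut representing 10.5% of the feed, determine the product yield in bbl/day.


Crude throughput = 82169 bbl/day
Fraction yield = 10.5%
yield = throughput * fraction / 100
yield = 82169 * 10.5 / 100 = 8627.745

8627.745 bbl/day


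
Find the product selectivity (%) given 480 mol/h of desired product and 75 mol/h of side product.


Selectivity = desired / (desired + undesired) * 100
Total products = 480 + 75 = 555 mol/h
S = 480 / 555 * 100
= 0.8649 * 100
= 86.49 %

86.49 %


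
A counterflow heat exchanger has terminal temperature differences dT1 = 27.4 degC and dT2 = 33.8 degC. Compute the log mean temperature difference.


LMTD = (dT1 - dT2) / ln(dT1/dT2)
= (27.4 - 33.8) / ln(27.4 / 33.8) = -6.4 / -0.209918 = 30.49

30.49 degC


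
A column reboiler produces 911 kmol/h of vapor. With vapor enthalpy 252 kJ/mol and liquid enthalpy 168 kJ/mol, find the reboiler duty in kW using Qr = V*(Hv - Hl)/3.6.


Qr = 911 * (252 - 168) / 3.6 = 911 * 84 / 3.6 = 21260

21260 kW


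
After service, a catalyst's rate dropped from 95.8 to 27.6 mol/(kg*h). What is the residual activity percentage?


Activity (%) = (rate_used / rate_fresh) * 100
rate_used = 27.6, rate_fresh = 95.8
= (27.6 / 95.8) * 100
= 0.2881 * 100 = 28.81

28.81 %


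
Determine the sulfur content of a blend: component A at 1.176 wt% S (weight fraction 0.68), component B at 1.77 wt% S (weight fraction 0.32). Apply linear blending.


Linear sulfur blending: S_blend = x1*S1 + x2*S2
Contribution 1: 0.68 * 1.176 = 0.79968 wt%
Contribution 2: 0.32 * 1.77 = 0.5664 wt%
S_blend = 0.79968 + 0.5664 = 1.36608

1.36608 wt%


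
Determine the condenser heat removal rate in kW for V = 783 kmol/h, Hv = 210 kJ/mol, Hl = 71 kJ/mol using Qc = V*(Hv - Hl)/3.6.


Qc = 783 * (210 - 71) / 3.6 = 783 * 139 / 3.6 = 30230

30230 kW


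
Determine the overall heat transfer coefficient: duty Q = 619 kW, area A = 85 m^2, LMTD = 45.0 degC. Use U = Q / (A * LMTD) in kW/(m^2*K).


From Q = U*A*LMTD, U = Q / (A * LMTD)
U = 619 / (85 * 45.0) = 619 / 3825 = 0.1618

0.1618 kW/(m^2*K)


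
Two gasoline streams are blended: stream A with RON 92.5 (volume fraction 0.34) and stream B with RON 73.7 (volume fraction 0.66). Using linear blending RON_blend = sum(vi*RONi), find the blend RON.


Linear blending: RON_blend = sum(vi * RONi)
Contribution 1: 0.34 * 92.5 = 31.45
Contribution 2: 0.66 * 73.7 = 48.642
RON_blend = 31.45 + 48.642 = 80.092

80.092


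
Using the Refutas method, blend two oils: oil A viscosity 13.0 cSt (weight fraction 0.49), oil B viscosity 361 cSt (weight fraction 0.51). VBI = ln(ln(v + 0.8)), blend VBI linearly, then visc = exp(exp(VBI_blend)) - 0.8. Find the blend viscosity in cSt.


Refutas method: VBN_i = 14.534*ln(ln(visc_i + 0.8)) + 10.975, blended linearly by mass fraction; since VBN is linear in VBI_i = ln(ln(visc_i + 0.8)) and the fractions sum to 1, blend VBI directly: visc = exp(exp(VBI_blend)) - 0.8
VBI_1 = ln(ln(13.0 + 0.8)) = 0.964955
VBI_2 = ln(ln(361 + 0.8)) = 1.77344
VBI_blend = 0.49 * 0.964955 + 0.51 * 1.77344 = 1.37728
visc_blend = exp(exp(1.37728)) - 0.8 = 51.87

51.87 cSt


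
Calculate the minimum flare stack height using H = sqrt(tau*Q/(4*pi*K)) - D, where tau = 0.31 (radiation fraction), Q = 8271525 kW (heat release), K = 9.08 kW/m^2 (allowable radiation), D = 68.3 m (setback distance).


tau*Q/(4*pi*K) = 0.31 * 8271525 / (4 * pi * 9.08) = 22472.5
sqrt(22472.5) = 149.908
H = 149.908 - 68.3 = 81.61

81.61 m


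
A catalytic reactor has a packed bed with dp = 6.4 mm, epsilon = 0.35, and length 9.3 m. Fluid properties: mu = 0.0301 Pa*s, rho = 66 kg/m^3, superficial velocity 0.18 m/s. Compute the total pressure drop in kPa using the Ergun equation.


dp = 6.4 mm = 0.0064 m
Viscous term = 150*0.0301*0.18*(1-0.35)^2 / (0.0064^2*0.35^3) = 195521
Inertial term = 1.75*66*0.18^2*(1-0.35) / (0.0064*0.35^3) = 8864.54
dP/L = 195521 + 8864.54 = 204386 Pa/m
dP = 204386 * 9.3 / 1000 = 1901 kPa

1901 kPa


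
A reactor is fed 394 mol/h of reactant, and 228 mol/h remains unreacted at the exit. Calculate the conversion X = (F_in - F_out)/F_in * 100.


X = (F_in - F_out) / F_in * 100
Moles reacted = 394 - 228 = 166
X = 166 / 394 * 100
= 0.4213 * 100
= 42.13 %

42.13 %


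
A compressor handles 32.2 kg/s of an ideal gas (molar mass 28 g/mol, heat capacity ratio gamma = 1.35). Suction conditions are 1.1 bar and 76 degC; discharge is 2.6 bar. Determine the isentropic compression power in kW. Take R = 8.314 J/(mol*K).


Isentropic work: W = m*(gamma/(gamma-1))*(R*T1/MW)*((P2/P1)^((gamma-1)/gamma) - 1)
T1 = 76 + 273.15 = 349.15 K
Pressure ratio = 2.6 / 1.1 = 2.36364
Exponent = (1.35 - 1)/1.35 = 0.259259
(P2/P1)^exp - 1 = 2.36364^0.259259 - 1 = 0.24984
W = 32.2 * 1.35 / 0.35 * 8.314 * 349.15 / 28 * 0.24984 = 3217

3217 kW


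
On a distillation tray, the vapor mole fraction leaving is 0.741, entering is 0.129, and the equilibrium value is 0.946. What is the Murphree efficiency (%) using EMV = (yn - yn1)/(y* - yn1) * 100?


Murphree vapor efficiency: EMV = (y_n - y_(n-1)) / (y*_n - y_(n-1)) * 100
EMV = (0.741 - 0.129) / (0.946 - 0.129) * 100 = 0.612 / 0.817 * 100 = 74.91

74.91 %


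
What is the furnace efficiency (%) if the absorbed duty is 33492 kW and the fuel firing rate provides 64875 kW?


Furnace efficiency = Q_absorbed / Q_fuel * 100
= 33492 / 64875 * 100 = 51.63

51.63 %


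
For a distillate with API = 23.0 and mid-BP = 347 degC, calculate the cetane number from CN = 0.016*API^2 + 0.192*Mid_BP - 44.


CN = 0.016 * 23.0^2 + 0.192 * 347 - 44
CN = 8.464 + 66.624 - 44 = 31.088

31.088


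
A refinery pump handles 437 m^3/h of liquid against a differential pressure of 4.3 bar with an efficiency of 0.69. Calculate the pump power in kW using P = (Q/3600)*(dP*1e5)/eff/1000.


Q = 437 / 3600 = 0.121389 m^3/s
P = 0.121389 * (4.3 * 1e5) / 0.69 / 1000 = 75.65

75.65 kW


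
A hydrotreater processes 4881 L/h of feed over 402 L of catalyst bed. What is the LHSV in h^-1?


LHSV = volumetric feed rate / catalyst volume
= 4881 L/h / 402 L
= 12.14 h^-1

12.14 h^-1


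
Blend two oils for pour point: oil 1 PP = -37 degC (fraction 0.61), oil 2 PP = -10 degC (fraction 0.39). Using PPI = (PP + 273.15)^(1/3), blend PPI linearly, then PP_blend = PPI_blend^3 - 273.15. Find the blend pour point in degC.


PPI_1 = (-37 + 273.15)^(1/3) = 6.181056
PPI_2 = (-10 + 273.15)^(1/3) = 6.408176
PPI_blend = 0.61 * 6.181056 + 0.39 * 6.408176 = 6.269633
PP_blend = 6.269633^3 - 273.15 = 246.4486 - 273.15 = -26.7

-26.7 degC


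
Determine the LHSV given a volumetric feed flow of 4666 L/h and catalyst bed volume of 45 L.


LHSV = volumetric feed rate / catalyst volume
= 4666 L/h / 45 L
= 103.7 h^-1

103.7 h^-1


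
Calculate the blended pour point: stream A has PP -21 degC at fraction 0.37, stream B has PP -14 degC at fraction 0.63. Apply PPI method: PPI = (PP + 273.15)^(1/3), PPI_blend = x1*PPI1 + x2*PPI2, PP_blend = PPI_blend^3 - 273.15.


PPI_1 = (-21 + 273.15)^(1/3) = 6.317613
PPI_2 = (-14 + 273.15)^(1/3) = 6.375541
PPI_blend = 0.37 * 6.317613 + 0.63 * 6.375541 = 6.354108
PP_blend = 6.354108^3 - 273.15 = 256.5451 - 273.15 = -16.6

-16.6 degC


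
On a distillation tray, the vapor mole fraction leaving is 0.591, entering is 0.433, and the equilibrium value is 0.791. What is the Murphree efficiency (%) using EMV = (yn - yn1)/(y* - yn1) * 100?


Murphree vapor efficiency: EMV = (y_n - y_(n-1)) / (y*_n - y_(n-1)) * 100
EMV = (0.591 - 0.433) / (0.791 - 0.433) * 100 = 0.158 / 0.358 * 100 = 44.13

44.13 %


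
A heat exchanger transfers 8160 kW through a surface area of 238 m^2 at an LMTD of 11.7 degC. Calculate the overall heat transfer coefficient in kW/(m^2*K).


From Q = U*A*LMTD, U = Q / (A * LMTD)
U = 8160 / (238 * 11.7) = 8160 / 2784.6 = 2.930

2.930 kW/(m^2*K)


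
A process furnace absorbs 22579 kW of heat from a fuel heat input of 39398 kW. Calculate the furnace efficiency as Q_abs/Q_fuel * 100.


Furnace efficiency = Q_absorbed / Q_fuel * 100
= 22579 / 39398 * 100 = 57.31

57.31 %


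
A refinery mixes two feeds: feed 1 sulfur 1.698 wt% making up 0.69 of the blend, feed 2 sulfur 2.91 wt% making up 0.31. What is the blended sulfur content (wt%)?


Linear sulfur blending: S_blend = x1*S1 + x2*S2
Contribution 1: 0.69 * 1.698 = 1.17162 wt%
Contribution 2: 0.31 * 2.91 = 0.9021 wt%
S_blend = 1.17162 + 0.9021 = 2.07372

2.07372 wt%
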